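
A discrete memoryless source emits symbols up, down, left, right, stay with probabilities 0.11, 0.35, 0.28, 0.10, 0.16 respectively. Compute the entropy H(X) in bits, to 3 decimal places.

2.150 bits

H = −Σ pᵢ log₂ pᵢ.
−0.11·log₂(0.11) = 0.3503
−0.35·log₂(0.35) = 0.5301
−0.28·log₂(0.28) = 0.5142
−0.10·log₂(0.10) = 0.3322
−0.16·log₂(0.16) = 0.4230
Sum ≈ 2.1498 → 2.150 bits.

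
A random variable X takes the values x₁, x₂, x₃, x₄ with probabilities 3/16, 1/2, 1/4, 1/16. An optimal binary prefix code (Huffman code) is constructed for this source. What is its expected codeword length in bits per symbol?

Repeatedly combine the two least-probable nodes; the expected code length is the sum of the merged weights.
merge 1/16 + 3/16 → 1/4
merge 1/4 + 1/4 → 1/2
merge 1/2 + 1/2 → 1
L = 1/4 + 1/2 + 1 = 7/4 = 1.75 bits/symbol.

1.75 bits/symbol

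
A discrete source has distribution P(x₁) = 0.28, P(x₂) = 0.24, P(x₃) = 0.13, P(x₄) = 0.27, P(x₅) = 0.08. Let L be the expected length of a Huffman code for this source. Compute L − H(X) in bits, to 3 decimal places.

0.017 bits

Entropy H = −Σ p log₂ p ≈ 2.1925 bits.
Huffman merges: 2/25+13/100→21/100; 21/100+6/25→9/20; 27/100+7/25→11/20; 9/20+11/20→1. L = 221/100 ≈ 2.2100.
L − H = 2.2100 − 2.1925 = 0.017 bits.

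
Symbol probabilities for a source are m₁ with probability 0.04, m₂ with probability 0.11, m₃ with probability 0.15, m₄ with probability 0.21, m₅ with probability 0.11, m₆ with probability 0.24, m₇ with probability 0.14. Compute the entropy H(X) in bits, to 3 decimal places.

H = −Σ pᵢ log₂ pᵢ.
−0.04·log₂(0.04) = 0.1858
−0.11·log₂(0.11) = 0.3503
−0.15·log₂(0.15) = 0.4105
−0.21·log₂(0.21) = 0.4728
−0.11·log₂(0.11) = 0.3503
−0.24·log₂(0.24) = 0.4941
−0.14·log₂(0.14) = 0.3971
Sum ≈ 2.6609 → 2.661 bits.

2.661 bits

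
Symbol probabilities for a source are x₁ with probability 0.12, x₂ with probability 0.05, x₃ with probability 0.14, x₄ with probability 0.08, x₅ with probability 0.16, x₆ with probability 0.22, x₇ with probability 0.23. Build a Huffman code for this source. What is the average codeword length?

2.68 bits/symbol

Repeatedly combine the two least-probable nodes; the expected code length is the sum of the merged weights.
merge 1/20 + 2/25 → 13/100
merge 3/25 + 13/100 → 1/4
merge 7/50 + 4/25 → 3/10
merge 11/50 + 23/100 → 9/20
merge 1/4 + 3/10 → 11/20
merge 9/20 + 11/20 → 1
L = 13/100 + 1/4 + 3/10 + 9/20 + 11/20 + 1 = 67/25 = 2.68 bits/symbol.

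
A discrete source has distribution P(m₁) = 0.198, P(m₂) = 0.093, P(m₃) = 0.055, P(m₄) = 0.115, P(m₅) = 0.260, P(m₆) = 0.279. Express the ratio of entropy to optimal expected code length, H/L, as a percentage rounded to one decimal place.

Entropy H = −Σ p log₂ p ≈ 2.3894 bits.
Huffman merges: 11/200+93/1000→37/250; 23/200+37/250→263/1000; 99/500+13/50→229/500; 263/1000+279/1000→271/500; 229/500+271/500→1. L = 2411/1000 ≈ 2.4110.
Efficiency = H/L = 2.3894/2.4110 = 99.1%.

99.1%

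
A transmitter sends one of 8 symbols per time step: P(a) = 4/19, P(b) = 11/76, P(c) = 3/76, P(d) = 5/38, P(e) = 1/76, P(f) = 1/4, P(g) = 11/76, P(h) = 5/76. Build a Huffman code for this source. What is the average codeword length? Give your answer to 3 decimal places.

2.711 bits/symbol

Repeatedly combine the two least-probable nodes; the expected code length is the sum of the merged weights.
merge 1/76 + 3/76 → 1/19
merge 1/19 + 5/76 → 9/76
merge 9/76 + 5/38 → 1/4
merge 11/76 + 11/76 → 11/38
merge 4/19 + 1/4 → 35/76
merge 1/4 + 11/38 → 41/76
merge 35/76 + 41/76 → 1
L = 1/19 + 9/76 + 1/4 + 11/38 + 35/76 + 41/76 + 1 = 103/38 ≈ 2.711 bits/symbol.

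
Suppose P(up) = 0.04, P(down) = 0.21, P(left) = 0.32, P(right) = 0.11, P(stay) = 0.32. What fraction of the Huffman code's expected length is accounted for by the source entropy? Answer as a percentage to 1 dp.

Entropy H = −Σ p log₂ p ≈ 2.0609 bits.
Huffman merges: 1/25+11/100→3/20; 3/20+21/100→9/25; 8/25+8/25→16/25; 9/25+16/25→1. L = 43/20 ≈ 2.1500.
Efficiency = H/L = 2.0609/2.1500 = 95.9%.

95.9%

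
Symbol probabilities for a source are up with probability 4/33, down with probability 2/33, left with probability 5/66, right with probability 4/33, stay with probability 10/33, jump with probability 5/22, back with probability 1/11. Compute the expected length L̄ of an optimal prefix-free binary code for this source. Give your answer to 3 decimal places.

Repeatedly combine the two least-probable nodes; the expected code length is the sum of the merged weights.
merge 2/33 + 5/66 → 3/22
merge 1/11 + 4/33 → 7/33
merge 4/33 + 3/22 → 17/66
merge 7/33 + 5/22 → 29/66
merge 17/66 + 10/33 → 37/66
merge 29/66 + 37/66 → 1
L = 3/22 + 7/33 + 17/66 + 29/66 + 37/66 + 1 = 86/33 ≈ 2.606 bits/symbol.

2.606 bits/symbol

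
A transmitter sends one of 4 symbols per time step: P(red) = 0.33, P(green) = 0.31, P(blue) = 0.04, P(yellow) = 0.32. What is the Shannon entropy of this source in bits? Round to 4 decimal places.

H = −Σ pᵢ log₂ pᵢ.
−0.33·log₂(0.33) = 0.5278
−0.31·log₂(0.31) = 0.5238
−0.04·log₂(0.04) = 0.1858
−0.32·log₂(0.32) = 0.5260
Sum ≈ 1.7634 → 1.7634 bits.

1.7634 bits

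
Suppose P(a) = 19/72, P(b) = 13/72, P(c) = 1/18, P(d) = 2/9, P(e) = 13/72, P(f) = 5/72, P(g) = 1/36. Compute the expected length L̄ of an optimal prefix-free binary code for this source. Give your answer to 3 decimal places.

2.569 bits/symbol

Repeatedly combine the two least-probable nodes; the expected code length is the sum of the merged weights.
merge 1/36 + 1/18 → 1/12
merge 5/72 + 1/12 → 11/72
merge 11/72 + 13/72 → 1/3
merge 13/72 + 2/9 → 29/72
merge 19/72 + 1/3 → 43/72
merge 29/72 + 43/72 → 1
L = 1/12 + 11/72 + 1/3 + 29/72 + 43/72 + 1 = 185/72 ≈ 2.569 bits/symbol.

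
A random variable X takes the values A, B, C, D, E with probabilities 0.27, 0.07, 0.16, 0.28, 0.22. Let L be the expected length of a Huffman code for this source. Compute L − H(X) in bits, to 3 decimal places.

0.034 bits

Entropy H = −Σ p log₂ p ≈ 2.1964 bits.
Huffman merges: 7/100+4/25→23/100; 11/50+23/100→9/20; 27/100+7/25→11/20; 9/20+11/20→1. L = 223/100 ≈ 2.2300.
L − H = 2.2300 − 2.1964 = 0.034 bits.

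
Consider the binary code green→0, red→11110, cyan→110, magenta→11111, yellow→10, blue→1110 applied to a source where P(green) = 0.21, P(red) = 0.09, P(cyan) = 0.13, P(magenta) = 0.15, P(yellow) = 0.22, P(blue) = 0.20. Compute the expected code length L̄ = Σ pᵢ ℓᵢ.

L̄ = Σ pᵢ·ℓᵢ = 0.21·1 + 0.09·5 + 0.13·3 + 0.15·5 + 0.22·2 + 0.20·4 = 3.04 bits/symbol.

3.04 bits/symbol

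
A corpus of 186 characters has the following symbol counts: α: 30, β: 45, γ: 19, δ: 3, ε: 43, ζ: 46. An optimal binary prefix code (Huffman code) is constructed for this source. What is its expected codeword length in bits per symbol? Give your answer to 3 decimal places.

Probabilities are the counts divided by 186.
Repeatedly combine the two least-probable nodes; the expected code length is the sum of the merged weights.
merge 1/62 + 19/186 → 11/93
merge 11/93 + 5/31 → 26/93
merge 43/186 + 15/62 → 44/93
merge 23/93 + 26/93 → 49/93
merge 44/93 + 49/93 → 1
L = 11/93 + 26/93 + 44/93 + 49/93 + 1 = 223/93 ≈ 2.398 bits/symbol.

2.398 bits/symbol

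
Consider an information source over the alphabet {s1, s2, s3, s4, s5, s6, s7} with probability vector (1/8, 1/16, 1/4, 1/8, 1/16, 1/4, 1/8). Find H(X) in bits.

Each probability is a power of 1/2, so log₂(1/p) is an integer.
H = Σ p·log₂(1/p) = 1/8·3 + 1/16·4 + 1/4·2 + 1/8·3 + 1/16·4 + 1/4·2 + 1/8·3 = 2.625 bits.

2.625 bits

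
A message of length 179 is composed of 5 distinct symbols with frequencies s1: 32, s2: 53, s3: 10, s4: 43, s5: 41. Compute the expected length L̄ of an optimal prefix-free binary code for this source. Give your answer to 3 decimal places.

Probabilities are the counts divided by 179.
Repeatedly combine the two least-probable nodes; the expected code length is the sum of the merged weights.
merge 10/179 + 32/179 → 42/179
merge 41/179 + 42/179 → 83/179
merge 43/179 + 53/179 → 96/179
merge 83/179 + 96/179 → 1
L = 42/179 + 83/179 + 96/179 + 1 = 400/179 ≈ 2.235 bits/symbol.

2.235 bits/symbol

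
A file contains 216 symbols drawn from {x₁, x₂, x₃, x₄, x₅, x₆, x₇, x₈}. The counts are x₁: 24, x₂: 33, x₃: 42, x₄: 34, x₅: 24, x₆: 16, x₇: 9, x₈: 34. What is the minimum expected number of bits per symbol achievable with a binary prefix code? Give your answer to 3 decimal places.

2.921 bits/symbol

Probabilities are the counts divided by 216.
Repeatedly combine the two least-probable nodes; the expected code length is the sum of the merged weights.
merge 1/24 + 2/27 → 25/216
merge 1/9 + 1/9 → 2/9
merge 25/216 + 11/72 → 29/108
merge 17/108 + 17/108 → 17/54
merge 7/36 + 2/9 → 5/12
merge 29/108 + 17/54 → 7/12
merge 5/12 + 7/12 → 1
L = 25/216 + 2/9 + 29/108 + 17/54 + 5/12 + 7/12 + 1 = 631/216 ≈ 2.921 bits/symbol.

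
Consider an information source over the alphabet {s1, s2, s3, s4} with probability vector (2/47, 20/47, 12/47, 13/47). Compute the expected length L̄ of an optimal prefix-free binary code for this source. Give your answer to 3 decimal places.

1.872 bits/symbol

Repeatedly combine the two least-probable nodes; the expected code length is the sum of the merged weights.
merge 2/47 + 12/47 → 14/47
merge 13/47 + 14/47 → 27/47
merge 20/47 + 27/47 → 1
L = 14/47 + 27/47 + 1 = 88/47 ≈ 1.872 bits/symbol.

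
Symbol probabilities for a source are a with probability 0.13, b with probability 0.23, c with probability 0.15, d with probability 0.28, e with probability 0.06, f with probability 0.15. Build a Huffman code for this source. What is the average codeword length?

Repeatedly combine the two least-probable nodes; the expected code length is the sum of the merged weights.
merge 3/50 + 13/100 → 19/100
merge 3/20 + 3/20 → 3/10
merge 19/100 + 23/100 → 21/50
merge 7/25 + 3/10 → 29/50
merge 21/50 + 29/50 → 1
L = 19/100 + 3/10 + 21/50 + 29/50 + 1 = 249/100 = 2.49 bits/symbol.

2.49 bits/symbol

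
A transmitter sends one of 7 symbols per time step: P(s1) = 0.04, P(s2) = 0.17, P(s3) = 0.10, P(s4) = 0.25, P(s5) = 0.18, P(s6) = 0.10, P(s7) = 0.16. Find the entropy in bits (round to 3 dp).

2.653 bits

H = −Σ pᵢ log₂ pᵢ.
−0.04·log₂(0.04) = 0.1858
−0.17·log₂(0.17) = 0.4346
−0.10·log₂(0.10) = 0.3322
−0.25·log₂(0.25) = 0.5000
−0.18·log₂(0.18) = 0.4453
−0.10·log₂(0.10) = 0.3322
−0.16·log₂(0.16) = 0.4230
Sum ≈ 2.6531 → 2.653 bits.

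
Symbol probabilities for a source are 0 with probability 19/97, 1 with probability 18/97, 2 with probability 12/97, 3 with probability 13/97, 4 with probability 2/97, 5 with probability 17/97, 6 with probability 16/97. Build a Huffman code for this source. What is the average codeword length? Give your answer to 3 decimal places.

2.763 bits/symbol

Repeatedly combine the two least-probable nodes; the expected code length is the sum of the merged weights.
merge 2/97 + 12/97 → 14/97
merge 13/97 + 14/97 → 27/97
merge 16/97 + 17/97 → 33/97
merge 18/97 + 19/97 → 37/97
merge 27/97 + 33/97 → 60/97
merge 37/97 + 60/97 → 1
L = 14/97 + 27/97 + 33/97 + 37/97 + 60/97 + 1 = 268/97 ≈ 2.763 bits/symbol.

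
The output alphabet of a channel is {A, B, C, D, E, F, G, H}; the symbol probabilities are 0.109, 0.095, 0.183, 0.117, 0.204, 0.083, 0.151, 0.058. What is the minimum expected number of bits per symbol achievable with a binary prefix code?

2.937 bits/symbol

Repeatedly combine the two least-probable nodes; the expected code length is the sum of the merged weights.
merge 29/500 + 83/1000 → 141/1000
merge 19/200 + 109/1000 → 51/250
merge 117/1000 + 141/1000 → 129/500
merge 151/1000 + 183/1000 → 167/500
merge 51/250 + 51/250 → 51/125
merge 129/500 + 167/500 → 74/125
merge 51/125 + 74/125 → 1
L = 141/1000 + 51/250 + 129/500 + 167/500 + 51/125 + 74/125 + 1 = 2937/1000 = 2.937 bits/symbol.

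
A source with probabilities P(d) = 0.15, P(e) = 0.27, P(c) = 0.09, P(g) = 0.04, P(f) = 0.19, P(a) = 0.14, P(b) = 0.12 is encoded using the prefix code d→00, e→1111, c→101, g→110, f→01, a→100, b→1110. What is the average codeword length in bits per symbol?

L̄ = Σ pᵢ·ℓᵢ = 0.15·2 + 0.27·4 + 0.09·3 + 0.04·3 + 0.19·2 + 0.14·3 + 0.12·4 = 3.05 bits/symbol.

3.05 bits/symbol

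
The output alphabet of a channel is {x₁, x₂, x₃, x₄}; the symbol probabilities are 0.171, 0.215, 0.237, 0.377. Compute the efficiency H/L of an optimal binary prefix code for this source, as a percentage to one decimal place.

96.8%

Entropy H = −Σ p log₂ p ≈ 1.9353 bits.
Huffman merges: 171/1000+43/200→193/500; 237/1000+377/1000→307/500; 193/500+307/500→1. L = 2 ≈ 2.0000.
Efficiency = H/L = 1.9353/2.0000 = 96.8%.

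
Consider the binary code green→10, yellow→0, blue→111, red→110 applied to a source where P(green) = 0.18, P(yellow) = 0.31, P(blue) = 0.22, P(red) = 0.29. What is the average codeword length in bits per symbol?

L̄ = Σ pᵢ·ℓᵢ = 0.18·2 + 0.31·1 + 0.22·3 + 0.29·3 = 2.2 bits/symbol.

2.2 bits/symbol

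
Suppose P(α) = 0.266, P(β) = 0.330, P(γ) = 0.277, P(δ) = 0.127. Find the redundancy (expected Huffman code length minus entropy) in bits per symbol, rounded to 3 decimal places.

Entropy H = −Σ p log₂ p ≈ 1.9271 bits.
Huffman merges: 127/1000+133/500→393/1000; 277/1000+33/100→607/1000; 393/1000+607/1000→1. L = 2 ≈ 2.0000.
L − H = 2.0000 − 1.9271 = 0.073 bits.

0.073 bits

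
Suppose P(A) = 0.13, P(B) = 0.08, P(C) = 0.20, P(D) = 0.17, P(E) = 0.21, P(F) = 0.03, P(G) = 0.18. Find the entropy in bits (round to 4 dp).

H = −Σ pᵢ log₂ pᵢ.
−0.13·log₂(0.13) = 0.3826
−0.08·log₂(0.08) = 0.2915
−0.20·log₂(0.20) = 0.4644
−0.17·log₂(0.17) = 0.4346
−0.21·log₂(0.21) = 0.4728
−0.03·log₂(0.03) = 0.1518
−0.18·log₂(0.18) = 0.4453
Sum ≈ 2.6430 → 2.6430 bits.

2.6430 bits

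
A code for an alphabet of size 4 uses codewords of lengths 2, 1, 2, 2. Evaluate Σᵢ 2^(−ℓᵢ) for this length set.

With common denominator 2^2 = 4: Σ 2^(−ℓᵢ) = 1/4 + 2/4 + 1/4 + 1/4 = 5/4 = 1.25.

1.25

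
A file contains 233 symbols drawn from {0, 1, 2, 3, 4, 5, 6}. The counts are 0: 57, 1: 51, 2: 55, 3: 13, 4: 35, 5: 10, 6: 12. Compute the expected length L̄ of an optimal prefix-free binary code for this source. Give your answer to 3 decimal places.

Probabilities are the counts divided by 233.
Repeatedly combine the two least-probable nodes; the expected code length is the sum of the merged weights.
merge 10/233 + 12/233 → 22/233
merge 13/233 + 22/233 → 35/233
merge 35/233 + 35/233 → 70/233
merge 51/233 + 55/233 → 106/233
merge 57/233 + 70/233 → 127/233
merge 106/233 + 127/233 → 1
L = 22/233 + 35/233 + 70/233 + 106/233 + 127/233 + 1 = 593/233 ≈ 2.545 bits/symbol.

2.545 bits/symbol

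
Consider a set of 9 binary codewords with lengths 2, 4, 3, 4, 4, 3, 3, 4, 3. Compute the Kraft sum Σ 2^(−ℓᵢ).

With common denominator 2^4 = 16: Σ 2^(−ℓᵢ) = 4/16 + 1/16 + 2/16 + 1/16 + 1/16 + 2/16 + 2/16 + 1/16 + 2/16 = 16/16 = 1.

1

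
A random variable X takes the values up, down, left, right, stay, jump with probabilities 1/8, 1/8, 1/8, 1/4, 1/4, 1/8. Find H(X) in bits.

2.5 bits

Each probability is a power of 1/2, so log₂(1/p) is an integer.
H = Σ p·log₂(1/p) = 1/8·3 + 1/8·3 + 1/8·3 + 1/4·2 + 1/4·2 + 1/8·3 = 2.5 bits.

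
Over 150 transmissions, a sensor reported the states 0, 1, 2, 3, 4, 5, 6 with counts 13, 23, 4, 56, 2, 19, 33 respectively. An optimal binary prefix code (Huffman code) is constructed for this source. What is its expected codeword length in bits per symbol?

Probabilities are the counts divided by 150.
Repeatedly combine the two least-probable nodes; the expected code length is the sum of the merged weights.
merge 1/75 + 2/75 → 1/25
merge 1/25 + 13/150 → 19/150
merge 19/150 + 19/150 → 19/75
merge 23/150 + 11/50 → 28/75
merge 19/75 + 28/75 → 47/75
merge 28/75 + 47/75 → 1
L = 1/25 + 19/150 + 19/75 + 28/75 + 47/75 + 1 = 121/50 = 2.42 bits/symbol.

2.42 bits/symbol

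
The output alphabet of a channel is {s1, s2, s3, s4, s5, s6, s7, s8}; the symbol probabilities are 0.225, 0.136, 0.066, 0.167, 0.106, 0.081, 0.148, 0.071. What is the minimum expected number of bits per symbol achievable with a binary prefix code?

2.912 bits/symbol

Repeatedly combine the two least-probable nodes; the expected code length is the sum of the merged weights.
merge 33/500 + 71/1000 → 137/1000
merge 81/1000 + 53/500 → 187/1000
merge 17/125 + 137/1000 → 273/1000
merge 37/250 + 167/1000 → 63/200
merge 187/1000 + 9/40 → 103/250
merge 273/1000 + 63/200 → 147/250
merge 103/250 + 147/250 → 1
L = 137/1000 + 187/1000 + 273/1000 + 63/200 + 103/250 + 147/250 + 1 = 364/125 = 2.912 bits/symbol.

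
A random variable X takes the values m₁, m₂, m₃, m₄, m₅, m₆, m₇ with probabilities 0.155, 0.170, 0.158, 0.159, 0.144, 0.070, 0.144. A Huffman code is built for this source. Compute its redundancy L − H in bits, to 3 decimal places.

0.062 bits

Entropy H = −Σ p log₂ p ≈ 2.7677 bits.
Huffman merges: 7/100+18/125→107/500; 18/125+31/200→299/1000; 79/500+159/1000→317/1000; 17/100+107/500→48/125; 299/1000+317/1000→77/125; 48/125+77/125→1. L = 283/100 ≈ 2.8300.
L − H = 2.8300 − 2.7677 = 0.062 bits.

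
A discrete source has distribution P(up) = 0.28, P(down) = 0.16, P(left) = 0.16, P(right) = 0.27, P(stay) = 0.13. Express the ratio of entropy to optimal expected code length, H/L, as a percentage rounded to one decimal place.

Entropy H = −Σ p log₂ p ≈ 2.2529 bits.
Huffman merges: 13/100+4/25→29/100; 4/25+27/100→43/100; 7/25+29/100→57/100; 43/100+57/100→1. L = 229/100 ≈ 2.2900.
Efficiency = H/L = 2.2529/2.2900 = 98.4%.

98.4%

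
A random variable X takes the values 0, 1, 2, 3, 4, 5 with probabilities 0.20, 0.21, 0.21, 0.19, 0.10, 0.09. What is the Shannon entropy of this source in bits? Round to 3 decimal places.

2.510 bits

H = −Σ pᵢ log₂ pᵢ.
−0.20·log₂(0.20) = 0.4644
−0.21·log₂(0.21) = 0.4728
−0.21·log₂(0.21) = 0.4728
−0.19·log₂(0.19) = 0.4552
−0.10·log₂(0.10) = 0.3322
−0.09·log₂(0.09) = 0.3127
Sum ≈ 2.5101 → 2.510 bits.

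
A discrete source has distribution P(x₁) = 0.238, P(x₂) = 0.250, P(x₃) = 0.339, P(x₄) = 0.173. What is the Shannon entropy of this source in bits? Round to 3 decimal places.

H = −Σ pᵢ log₂ pᵢ.
−0.238·log₂(0.238) = 0.4929
−0.250·log₂(0.250) = 0.5000
−0.339·log₂(0.339) = 0.5291
−0.173·log₂(0.173) = 0.4379
Sum ≈ 1.9598 → 1.960 bits.

1.960 bits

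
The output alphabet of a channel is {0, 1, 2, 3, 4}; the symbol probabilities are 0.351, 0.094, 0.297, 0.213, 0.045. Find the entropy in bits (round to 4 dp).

H = −Σ pᵢ log₂ pᵢ.
−0.351·log₂(0.351) = 0.5302
−0.094·log₂(0.094) = 0.3207
−0.297·log₂(0.297) = 0.5202
−0.213·log₂(0.213) = 0.4752
−0.045·log₂(0.045) = 0.2013
Sum ≈ 2.0476 → 2.0476 bits.

2.0476 bits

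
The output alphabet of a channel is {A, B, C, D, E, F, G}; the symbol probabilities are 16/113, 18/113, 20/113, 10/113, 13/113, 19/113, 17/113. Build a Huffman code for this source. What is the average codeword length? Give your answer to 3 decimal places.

2.823 bits/symbol

Repeatedly combine the two least-probable nodes; the expected code length is the sum of the merged weights.
merge 10/113 + 13/113 → 23/113
merge 16/113 + 17/113 → 33/113
merge 18/113 + 19/113 → 37/113
merge 20/113 + 23/113 → 43/113
merge 33/113 + 37/113 → 70/113
merge 43/113 + 70/113 → 1
L = 23/113 + 33/113 + 37/113 + 43/113 + 70/113 + 1 = 319/113 ≈ 2.823 bits/symbol.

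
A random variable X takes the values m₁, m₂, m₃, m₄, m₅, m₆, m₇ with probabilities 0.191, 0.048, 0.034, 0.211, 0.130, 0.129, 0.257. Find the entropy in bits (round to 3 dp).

H = −Σ pᵢ log₂ pᵢ.
−0.191·log₂(0.191) = 0.4562
−0.048·log₂(0.048) = 0.2103
−0.034·log₂(0.034) = 0.1659
−0.211·log₂(0.211) = 0.4736
−0.130·log₂(0.130) = 0.3826
−0.129·log₂(0.129) = 0.3811
−0.257·log₂(0.257) = 0.5038
Sum ≈ 2.5735 → 2.573 bits.

2.573 bits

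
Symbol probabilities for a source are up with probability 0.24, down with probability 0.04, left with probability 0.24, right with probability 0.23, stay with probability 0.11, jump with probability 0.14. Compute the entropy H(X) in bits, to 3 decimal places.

H = −Σ pᵢ log₂ pᵢ.
−0.24·log₂(0.24) = 0.4941
−0.04·log₂(0.04) = 0.1858
−0.24·log₂(0.24) = 0.4941
−0.23·log₂(0.23) = 0.4877
−0.11·log₂(0.11) = 0.3503
−0.14·log₂(0.14) = 0.3971
Sum ≈ 2.4091 → 2.409 bits.

2.409 bits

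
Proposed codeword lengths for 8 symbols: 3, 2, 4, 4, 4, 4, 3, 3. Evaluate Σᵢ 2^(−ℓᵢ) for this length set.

0.875

With common denominator 2^4 = 16: Σ 2^(−ℓᵢ) = 2/16 + 4/16 + 1/16 + 1/16 + 1/16 + 1/16 + 2/16 + 2/16 = 14/16 = 0.875.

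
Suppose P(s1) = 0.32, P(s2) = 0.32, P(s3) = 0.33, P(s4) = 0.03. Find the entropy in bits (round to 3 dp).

1.732 bits

H = −Σ pᵢ log₂ pᵢ.
−0.32·log₂(0.32) = 0.5260
−0.32·log₂(0.32) = 0.5260
−0.33·log₂(0.33) = 0.5278
−0.03·log₂(0.03) = 0.1518
Sum ≈ 1.7317 → 1.732 bits.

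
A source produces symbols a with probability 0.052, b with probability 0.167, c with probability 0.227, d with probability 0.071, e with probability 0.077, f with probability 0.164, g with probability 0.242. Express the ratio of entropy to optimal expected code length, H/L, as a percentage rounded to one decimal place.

98.6%

Entropy H = −Σ p log₂ p ≈ 2.6175 bits.
Huffman merges: 13/250+71/1000→123/1000; 77/1000+123/1000→1/5; 41/250+167/1000→331/1000; 1/5+227/1000→427/1000; 121/500+331/1000→573/1000; 427/1000+573/1000→1. L = 1327/500 ≈ 2.6540.
Efficiency = H/L = 2.6175/2.6540 = 98.6%.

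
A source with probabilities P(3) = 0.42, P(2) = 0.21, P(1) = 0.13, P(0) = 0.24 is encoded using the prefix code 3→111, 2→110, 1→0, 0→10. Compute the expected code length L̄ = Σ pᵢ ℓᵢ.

L̄ = Σ pᵢ·ℓᵢ = 0.42·3 + 0.21·3 + 0.13·1 + 0.24·2 = 2.5 bits/symbol.

2.5 bits/symbol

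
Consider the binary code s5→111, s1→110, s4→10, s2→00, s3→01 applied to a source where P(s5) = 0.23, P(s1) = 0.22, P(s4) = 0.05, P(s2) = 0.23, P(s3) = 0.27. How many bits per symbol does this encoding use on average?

L̄ = Σ pᵢ·ℓᵢ = 0.23·3 + 0.22·3 + 0.05·2 + 0.23·2 + 0.27·2 = 2.45 bits/symbol.

2.45 bits/symbol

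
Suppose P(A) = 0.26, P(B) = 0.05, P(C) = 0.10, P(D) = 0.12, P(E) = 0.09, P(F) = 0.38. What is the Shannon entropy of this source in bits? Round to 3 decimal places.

2.264 bits

H = −Σ pᵢ log₂ pᵢ.
−0.26·log₂(0.26) = 0.5053
−0.05·log₂(0.05) = 0.2161
−0.10·log₂(0.10) = 0.3322
−0.12·log₂(0.12) = 0.3671
−0.09·log₂(0.09) = 0.3127
−0.38·log₂(0.38) = 0.5305
Sum ≈ 2.2638 → 2.264 bits.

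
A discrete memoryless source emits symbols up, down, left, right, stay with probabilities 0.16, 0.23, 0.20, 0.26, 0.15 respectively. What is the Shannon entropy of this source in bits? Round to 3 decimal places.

H = −Σ pᵢ log₂ pᵢ.
−0.16·log₂(0.16) = 0.4230
−0.23·log₂(0.23) = 0.4877
−0.20·log₂(0.20) = 0.4644
−0.26·log₂(0.26) = 0.5053
−0.15·log₂(0.15) = 0.4105
Sum ≈ 2.2909 → 2.291 bits.

2.291 bits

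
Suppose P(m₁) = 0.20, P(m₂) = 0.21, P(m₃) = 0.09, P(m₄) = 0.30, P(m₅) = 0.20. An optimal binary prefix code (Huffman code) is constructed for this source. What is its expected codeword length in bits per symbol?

2.29 bits/symbol

Repeatedly combine the two least-probable nodes; the expected code length is the sum of the merged weights.
merge 9/100 + 1/5 → 29/100
merge 1/5 + 21/100 → 41/100
merge 29/100 + 3/10 → 59/100
merge 41/100 + 59/100 → 1
L = 29/100 + 41/100 + 59/100 + 1 = 229/100 = 2.29 bits/symbol.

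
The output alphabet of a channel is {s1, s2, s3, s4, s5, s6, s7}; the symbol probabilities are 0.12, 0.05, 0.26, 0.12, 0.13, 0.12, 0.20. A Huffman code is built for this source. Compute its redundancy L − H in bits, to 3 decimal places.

Entropy H = −Σ p log₂ p ≈ 2.6696 bits.
Huffman merges: 1/20+3/25→17/100; 3/25+3/25→6/25; 13/100+17/100→3/10; 1/5+6/25→11/25; 13/50+3/10→14/25; 11/25+14/25→1. L = 271/100 ≈ 2.7100.
L − H = 2.7100 − 2.6696 = 0.040 bits.

0.040 bits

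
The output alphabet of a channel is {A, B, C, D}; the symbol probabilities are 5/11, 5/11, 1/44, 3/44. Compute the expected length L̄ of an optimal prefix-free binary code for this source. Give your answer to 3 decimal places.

1.636 bits/symbol

Repeatedly combine the two least-probable nodes; the expected code length is the sum of the merged weights.
merge 1/44 + 3/44 → 1/11
merge 1/11 + 5/11 → 6/11
merge 5/11 + 6/11 → 1
L = 1/11 + 6/11 + 1 = 18/11 ≈ 1.636 bits/symbol.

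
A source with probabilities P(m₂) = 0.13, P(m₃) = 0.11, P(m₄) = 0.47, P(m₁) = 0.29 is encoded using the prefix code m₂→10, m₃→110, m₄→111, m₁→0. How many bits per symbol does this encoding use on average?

L̄ = Σ pᵢ·ℓᵢ = 0.13·2 + 0.11·3 + 0.47·3 + 0.29·1 = 2.29 bits/symbol.

2.29 bits/symbol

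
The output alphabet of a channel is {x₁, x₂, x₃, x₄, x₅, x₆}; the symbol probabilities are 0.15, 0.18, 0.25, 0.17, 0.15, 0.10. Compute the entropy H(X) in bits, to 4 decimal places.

H = −Σ pᵢ log₂ pᵢ.
−0.15·log₂(0.15) = 0.4105
−0.18·log₂(0.18) = 0.4453
−0.25·log₂(0.25) = 0.5000
−0.17·log₂(0.17) = 0.4346
−0.15·log₂(0.15) = 0.4105
−0.10·log₂(0.10) = 0.3322
Sum ≈ 2.5332 → 2.5332 bits.

2.5332 bits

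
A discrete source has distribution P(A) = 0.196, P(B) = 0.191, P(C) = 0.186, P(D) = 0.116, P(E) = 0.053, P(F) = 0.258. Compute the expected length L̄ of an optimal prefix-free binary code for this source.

Repeatedly combine the two least-probable nodes; the expected code length is the sum of the merged weights.
merge 53/1000 + 29/250 → 169/1000
merge 169/1000 + 93/500 → 71/200
merge 191/1000 + 49/250 → 387/1000
merge 129/500 + 71/200 → 613/1000
merge 387/1000 + 613/1000 → 1
L = 169/1000 + 71/200 + 387/1000 + 613/1000 + 1 = 631/250 = 2.524 bits/symbol.

2.524 bits/symbol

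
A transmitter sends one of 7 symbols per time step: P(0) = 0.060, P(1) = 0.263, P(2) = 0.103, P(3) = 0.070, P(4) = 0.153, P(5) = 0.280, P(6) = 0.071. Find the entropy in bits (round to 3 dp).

H = −Σ pᵢ log₂ pᵢ.
−0.060·log₂(0.060) = 0.2435
−0.263·log₂(0.263) = 0.5068
−0.103·log₂(0.103) = 0.3378
−0.070·log₂(0.070) = 0.2686
−0.153·log₂(0.153) = 0.4144
−0.280·log₂(0.280) = 0.5142
−0.071·log₂(0.071) = 0.2709
Sum ≈ 2.5562 → 2.556 bits.

2.556 bits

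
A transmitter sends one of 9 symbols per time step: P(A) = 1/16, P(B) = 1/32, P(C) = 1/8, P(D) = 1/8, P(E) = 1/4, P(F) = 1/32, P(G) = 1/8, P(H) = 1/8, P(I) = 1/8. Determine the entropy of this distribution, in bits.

Each probability is a power of 1/2, so log₂(1/p) is an integer.
H = Σ p·log₂(1/p) = 1/16·4 + 1/32·5 + 1/8·3 + 1/8·3 + 1/4·2 + 1/32·5 + 1/8·3 + 1/8·3 + 1/8·3 = 2.9375 bits.

2.9375 bits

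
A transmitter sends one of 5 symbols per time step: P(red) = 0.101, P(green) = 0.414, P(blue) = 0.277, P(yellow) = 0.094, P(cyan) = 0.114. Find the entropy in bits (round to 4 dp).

H = −Σ pᵢ log₂ pᵢ.
−0.101·log₂(0.101) = 0.3341
−0.414·log₂(0.414) = 0.5267
−0.277·log₂(0.277) = 0.5130
−0.094·log₂(0.094) = 0.3207
−0.114·log₂(0.114) = 0.3571
Sum ≈ 2.0516 → 2.0516 bits.

2.0516 bits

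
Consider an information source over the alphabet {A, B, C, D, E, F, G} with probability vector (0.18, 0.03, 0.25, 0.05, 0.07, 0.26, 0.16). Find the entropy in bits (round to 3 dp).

2.510 bits

H = −Σ pᵢ log₂ pᵢ.
−0.18·log₂(0.18) = 0.4453
−0.03·log₂(0.03) = 0.1518
−0.25·log₂(0.25) = 0.5000
−0.05·log₂(0.05) = 0.2161
−0.07·log₂(0.07) = 0.2686
−0.26·log₂(0.26) = 0.5053
−0.16·log₂(0.16) = 0.4230
Sum ≈ 2.5100 → 2.510 bits.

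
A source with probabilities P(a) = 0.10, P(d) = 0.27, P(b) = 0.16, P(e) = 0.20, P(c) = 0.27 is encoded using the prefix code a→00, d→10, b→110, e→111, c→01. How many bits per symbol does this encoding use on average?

2.36 bits/symbol

L̄ = Σ pᵢ·ℓᵢ = 0.10·2 + 0.27·2 + 0.16·3 + 0.20·3 + 0.27·2 = 2.36 bits/symbol.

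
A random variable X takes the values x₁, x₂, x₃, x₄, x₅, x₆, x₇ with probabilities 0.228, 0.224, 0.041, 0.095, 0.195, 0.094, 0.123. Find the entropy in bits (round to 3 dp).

2.634 bits

H = −Σ pᵢ log₂ pᵢ.
−0.228·log₂(0.228) = 0.4863
−0.224·log₂(0.224) = 0.4835
−0.041·log₂(0.041) = 0.1889
−0.095·log₂(0.095) = 0.3226
−0.195·log₂(0.195) = 0.4599
−0.094·log₂(0.094) = 0.3207
−0.123·log₂(0.123) = 0.3719
Sum ≈ 2.6338 → 2.634 bits.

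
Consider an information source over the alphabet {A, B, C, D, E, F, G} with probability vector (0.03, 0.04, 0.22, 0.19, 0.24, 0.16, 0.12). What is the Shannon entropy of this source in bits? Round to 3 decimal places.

2.558 bits

H = −Σ pᵢ log₂ pᵢ.
−0.03·log₂(0.03) = 0.1518
−0.04·log₂(0.04) = 0.1858
−0.22·log₂(0.22) = 0.4806
−0.19·log₂(0.19) = 0.4552
−0.24·log₂(0.24) = 0.4941
−0.16·log₂(0.16) = 0.4230
−0.12·log₂(0.12) = 0.3671
Sum ≈ 2.5575 → 2.558 bits.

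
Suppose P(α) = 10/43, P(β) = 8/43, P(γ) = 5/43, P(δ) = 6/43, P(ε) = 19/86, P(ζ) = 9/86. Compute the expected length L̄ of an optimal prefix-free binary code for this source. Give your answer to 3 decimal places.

2.547 bits/symbol

Repeatedly combine the two least-probable nodes; the expected code length is the sum of the merged weights.
merge 9/86 + 5/43 → 19/86
merge 6/43 + 8/43 → 14/43
merge 19/86 + 19/86 → 19/43
merge 10/43 + 14/43 → 24/43
merge 19/43 + 24/43 → 1
L = 19/86 + 14/43 + 19/43 + 24/43 + 1 = 219/86 ≈ 2.547 bits/symbol.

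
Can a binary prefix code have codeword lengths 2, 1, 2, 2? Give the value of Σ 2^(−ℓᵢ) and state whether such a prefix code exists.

With common denominator 2^2 = 4: Σ 2^(−ℓᵢ) = 1/4 + 2/4 + 1/4 + 1/4 = 5/4 = 1.25.
Kraft's inequality requires Σ ≤ 1; here Σ = 1.25 > 1, so no such prefix code exists.

1.25; no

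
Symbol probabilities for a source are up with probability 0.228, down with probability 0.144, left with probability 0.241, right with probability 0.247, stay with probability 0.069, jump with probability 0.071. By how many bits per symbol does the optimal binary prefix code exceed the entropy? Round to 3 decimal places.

Entropy H = −Σ p log₂ p ≈ 2.4190 bits.
Huffman merges: 69/1000+71/1000→7/50; 7/50+18/125→71/250; 57/250+241/1000→469/1000; 247/1000+71/250→531/1000; 469/1000+531/1000→1. L = 303/125 ≈ 2.4240.
L − H = 2.4240 − 2.4190 = 0.005 bits.

0.005 bits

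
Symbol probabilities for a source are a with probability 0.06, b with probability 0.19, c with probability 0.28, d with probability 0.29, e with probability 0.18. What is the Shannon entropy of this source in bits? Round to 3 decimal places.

H = −Σ pᵢ log₂ pᵢ.
−0.06·log₂(0.06) = 0.2435
−0.19·log₂(0.19) = 0.4552
−0.28·log₂(0.28) = 0.5142
−0.29·log₂(0.29) = 0.5179
−0.18·log₂(0.18) = 0.4453
Sum ≈ 2.1762 → 2.176 bits.

2.176 bits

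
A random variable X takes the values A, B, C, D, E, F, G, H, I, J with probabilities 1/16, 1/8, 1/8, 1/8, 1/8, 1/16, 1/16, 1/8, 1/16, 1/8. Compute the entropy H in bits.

3.25 bits

Each probability is a power of 1/2, so log₂(1/p) is an integer.
H = Σ p·log₂(1/p) = 1/16·4 + 1/8·3 + 1/8·3 + 1/8·3 + 1/8·3 + 1/16·4 + 1/16·4 + 1/8·3 + 1/16·4 + 1/8·3 = 3.25 bits.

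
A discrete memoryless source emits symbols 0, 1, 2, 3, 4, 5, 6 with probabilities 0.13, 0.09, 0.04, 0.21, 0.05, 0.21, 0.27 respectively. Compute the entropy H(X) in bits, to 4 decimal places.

2.5528 bits

H = −Σ pᵢ log₂ pᵢ.
−0.13·log₂(0.13) = 0.3826
−0.09·log₂(0.09) = 0.3127
−0.04·log₂(0.04) = 0.1858
−0.21·log₂(0.21) = 0.4728
−0.05·log₂(0.05) = 0.2161
−0.21·log₂(0.21) = 0.4728
−0.27·log₂(0.27) = 0.5100
Sum ≈ 2.5528 → 2.5528 bits.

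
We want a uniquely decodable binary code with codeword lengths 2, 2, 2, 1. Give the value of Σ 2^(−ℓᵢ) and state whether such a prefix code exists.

With common denominator 2^2 = 4: Σ 2^(−ℓᵢ) = 1/4 + 1/4 + 1/4 + 2/4 = 5/4 = 1.25.
Kraft's inequality requires Σ ≤ 1; here Σ = 1.25 > 1, so no such prefix code exists.

1.25; no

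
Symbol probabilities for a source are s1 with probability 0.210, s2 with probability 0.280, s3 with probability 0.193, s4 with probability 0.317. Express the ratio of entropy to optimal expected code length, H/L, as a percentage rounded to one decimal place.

Entropy H = −Σ p log₂ p ≈ 1.9705 bits.
Huffman merges: 193/1000+21/100→403/1000; 7/25+317/1000→597/1000; 403/1000+597/1000→1. L = 2 ≈ 2.0000.
Efficiency = H/L = 1.9705/2.0000 = 98.5%.

98.5%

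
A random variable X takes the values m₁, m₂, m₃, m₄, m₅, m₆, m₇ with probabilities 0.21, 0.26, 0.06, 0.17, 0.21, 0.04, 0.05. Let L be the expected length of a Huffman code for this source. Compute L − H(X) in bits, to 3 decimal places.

0.029 bits

Entropy H = −Σ p log₂ p ≈ 2.5309 bits.
Huffman merges: 1/25+1/20→9/100; 3/50+9/100→3/20; 3/20+17/100→8/25; 21/100+21/100→21/50; 13/50+8/25→29/50; 21/50+29/50→1. L = 64/25 ≈ 2.5600.
L − H = 2.5600 − 2.5309 = 0.029 bits.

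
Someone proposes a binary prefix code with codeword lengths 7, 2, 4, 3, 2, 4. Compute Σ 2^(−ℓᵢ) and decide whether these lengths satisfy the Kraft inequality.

With common denominator 2^7 = 128: Σ 2^(−ℓᵢ) = 1/128 + 32/128 + 8/128 + 16/128 + 32/128 + 8/128 = 97/128 = 0.7578125.
Kraft's inequality requires Σ ≤ 1; here Σ = 0.7578125 ≤ 1, so such a prefix code exists.

0.7578125; yes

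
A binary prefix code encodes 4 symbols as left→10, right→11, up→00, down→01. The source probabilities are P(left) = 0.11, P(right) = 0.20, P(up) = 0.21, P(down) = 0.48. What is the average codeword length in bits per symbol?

L̄ = Σ pᵢ·ℓᵢ = 0.11·2 + 0.20·2 + 0.21·2 + 0.48·2 = 2 bits/symbol.

2 bits/symbol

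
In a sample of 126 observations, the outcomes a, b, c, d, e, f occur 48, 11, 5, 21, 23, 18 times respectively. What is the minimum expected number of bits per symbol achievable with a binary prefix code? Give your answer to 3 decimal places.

Probabilities are the counts divided by 126.
Repeatedly combine the two least-probable nodes; the expected code length is the sum of the merged weights.
merge 5/126 + 11/126 → 8/63
merge 8/63 + 1/7 → 17/63
merge 1/6 + 23/126 → 22/63
merge 17/63 + 22/63 → 13/21
merge 8/21 + 13/21 → 1
L = 8/63 + 17/63 + 22/63 + 13/21 + 1 = 149/63 ≈ 2.365 bits/symbol.

2.365 bits/symbol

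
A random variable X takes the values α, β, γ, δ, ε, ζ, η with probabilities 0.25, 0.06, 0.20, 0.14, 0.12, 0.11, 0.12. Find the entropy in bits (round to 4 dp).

H = −Σ pᵢ log₂ pᵢ.
−0.25·log₂(0.25) = 0.5000
−0.06·log₂(0.06) = 0.2435
−0.20·log₂(0.20) = 0.4644
−0.14·log₂(0.14) = 0.3971
−0.12·log₂(0.12) = 0.3671
−0.11·log₂(0.11) = 0.3503
−0.12·log₂(0.12) = 0.3671
Sum ≈ 2.6895 → 2.6895 bits.

2.6895 bits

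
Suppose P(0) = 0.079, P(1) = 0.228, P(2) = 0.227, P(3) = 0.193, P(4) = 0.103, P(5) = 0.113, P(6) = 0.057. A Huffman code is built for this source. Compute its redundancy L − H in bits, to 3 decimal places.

0.033 bits

Entropy H = −Σ p log₂ p ≈ 2.6481 bits.
Huffman merges: 57/1000+79/1000→17/125; 103/1000+113/1000→27/125; 17/125+193/1000→329/1000; 27/125+227/1000→443/1000; 57/250+329/1000→557/1000; 443/1000+557/1000→1. L = 2681/1000 ≈ 2.6810.
L − H = 2.6810 − 2.6481 = 0.033 bits.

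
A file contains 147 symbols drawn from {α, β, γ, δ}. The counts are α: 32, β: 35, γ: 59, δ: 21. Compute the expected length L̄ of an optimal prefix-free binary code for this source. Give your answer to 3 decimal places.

Probabilities are the counts divided by 147.
Repeatedly combine the two least-probable nodes; the expected code length is the sum of the merged weights.
merge 1/7 + 32/147 → 53/147
merge 5/21 + 53/147 → 88/147
merge 59/147 + 88/147 → 1
L = 53/147 + 88/147 + 1 = 96/49 ≈ 1.959 bits/symbol.

1.959 bits/symbol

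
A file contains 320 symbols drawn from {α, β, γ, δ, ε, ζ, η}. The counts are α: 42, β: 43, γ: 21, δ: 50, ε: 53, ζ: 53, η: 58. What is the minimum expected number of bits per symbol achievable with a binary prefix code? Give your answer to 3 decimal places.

Probabilities are the counts divided by 320.
Repeatedly combine the two least-probable nodes; the expected code length is the sum of the merged weights.
merge 21/320 + 21/160 → 63/320
merge 43/320 + 5/32 → 93/320
merge 53/320 + 53/320 → 53/160
merge 29/160 + 63/320 → 121/320
merge 93/320 + 53/160 → 199/320
merge 121/320 + 199/320 → 1
L = 63/320 + 93/320 + 53/160 + 121/320 + 199/320 + 1 = 451/160 ≈ 2.819 bits/symbol.

2.819 bits/symbol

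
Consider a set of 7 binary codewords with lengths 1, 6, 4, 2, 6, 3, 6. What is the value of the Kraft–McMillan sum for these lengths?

With common denominator 2^6 = 64: Σ 2^(−ℓᵢ) = 32/64 + 1/64 + 4/64 + 16/64 + 1/64 + 8/64 + 1/64 = 63/64 = 0.984375.

0.984375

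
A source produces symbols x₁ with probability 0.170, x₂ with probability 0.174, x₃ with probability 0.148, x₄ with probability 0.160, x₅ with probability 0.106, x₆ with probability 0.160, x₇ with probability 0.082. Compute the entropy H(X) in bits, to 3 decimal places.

H = −Σ pᵢ log₂ pᵢ.
−0.170·log₂(0.170) = 0.4346
−0.174·log₂(0.174) = 0.4390
−0.148·log₂(0.148) = 0.4079
−0.160·log₂(0.160) = 0.4230
−0.106·log₂(0.106) = 0.3432
−0.160·log₂(0.160) = 0.4230
−0.082·log₂(0.082) = 0.2959
Sum ≈ 2.7666 → 2.767 bits.

2.767 bits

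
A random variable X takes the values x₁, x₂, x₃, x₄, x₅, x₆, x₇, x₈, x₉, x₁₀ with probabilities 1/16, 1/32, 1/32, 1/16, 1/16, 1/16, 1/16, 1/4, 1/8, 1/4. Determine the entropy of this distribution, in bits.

2.9375 bits

Each probability is a power of 1/2, so log₂(1/p) is an integer.
H = Σ p·log₂(1/p) = 1/16·4 + 1/32·5 + 1/32·5 + 1/16·4 + 1/16·4 + 1/16·4 + 1/16·4 + 1/4·2 + 1/8·3 + 1/4·2 = 2.9375 bits.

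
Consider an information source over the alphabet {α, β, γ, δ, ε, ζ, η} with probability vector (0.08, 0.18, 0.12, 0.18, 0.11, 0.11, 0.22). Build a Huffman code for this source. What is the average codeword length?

Repeatedly combine the two least-probable nodes; the expected code length is the sum of the merged weights.
merge 2/25 + 11/100 → 19/100
merge 11/100 + 3/25 → 23/100
merge 9/50 + 9/50 → 9/25
merge 19/100 + 11/50 → 41/100
merge 23/100 + 9/25 → 59/100
merge 41/100 + 59/100 → 1
L = 19/100 + 23/100 + 9/25 + 41/100 + 59/100 + 1 = 139/50 = 2.78 bits/symbol.

2.78 bits/symbol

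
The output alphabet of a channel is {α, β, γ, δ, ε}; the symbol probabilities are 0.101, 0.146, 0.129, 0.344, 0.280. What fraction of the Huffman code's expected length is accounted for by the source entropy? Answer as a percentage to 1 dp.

Entropy H = −Σ p log₂ p ≈ 2.1643 bits.
Huffman merges: 101/1000+129/1000→23/100; 73/500+23/100→47/125; 7/25+43/125→78/125; 47/125+78/125→1. L = 223/100 ≈ 2.2300.
Efficiency = H/L = 2.1643/2.2300 = 97.1%.

97.1%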